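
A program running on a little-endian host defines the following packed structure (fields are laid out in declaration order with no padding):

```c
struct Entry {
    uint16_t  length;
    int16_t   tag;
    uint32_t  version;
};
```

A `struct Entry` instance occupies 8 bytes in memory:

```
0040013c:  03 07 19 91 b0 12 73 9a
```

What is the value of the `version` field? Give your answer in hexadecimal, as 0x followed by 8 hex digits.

`version` follows `length` (2 B), `tag` (2 B), so it starts at offset 2 + 2 = 4 and occupies 4 bytes.
Bytes at offsets 4..7: B0 12 73 9A.
Little-endian: lowest address holds the least-significant byte.
Reassemble most-significant byte first: 9A 73 12 B0 → 0x9A7312B0.

0x9A7312B0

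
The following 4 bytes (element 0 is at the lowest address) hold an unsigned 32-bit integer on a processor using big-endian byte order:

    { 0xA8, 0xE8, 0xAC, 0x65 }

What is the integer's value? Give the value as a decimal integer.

2833820773

Big-endian stores the most-significant byte at the lowest address.
The bytes are already most-significant first: 0xA8E8AC65.
0xA8E8AC65 = 2833820773.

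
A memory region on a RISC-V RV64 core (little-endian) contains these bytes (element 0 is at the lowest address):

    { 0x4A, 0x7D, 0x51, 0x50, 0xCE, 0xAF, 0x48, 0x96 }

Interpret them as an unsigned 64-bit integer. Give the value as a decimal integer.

Little-endian: lowest address holds the least-significant byte.
Reassemble most-significant byte first: 96 48 AF CE 50 51 7D 4A → 0x9648AFCE50517D4A.
0x9648AFCE50517D4A = 10829098604657999178.

10829098604657999178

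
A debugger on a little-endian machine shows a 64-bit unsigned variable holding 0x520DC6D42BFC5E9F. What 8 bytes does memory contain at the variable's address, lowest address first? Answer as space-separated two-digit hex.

9F 5E FC 2B D4 C6 0D 52

Split into bytes (most-significant first): 52 0D C6 D4 2B FC 5E 9F.
In little-endian order the low byte comes first in memory.
So at ascending addresses the bytes are 9F 5E FC 2B D4 C6 0D 52.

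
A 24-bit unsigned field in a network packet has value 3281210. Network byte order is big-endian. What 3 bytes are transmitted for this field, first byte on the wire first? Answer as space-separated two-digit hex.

32 11 3A

3281210 in hexadecimal, padded to 24 bits, is 0x32113A.
Split into bytes (most-significant first): 32 11 3A.
In big-endian order the high byte comes first in memory.
So the memory order matches the most-significant-first order: 32 11 3A.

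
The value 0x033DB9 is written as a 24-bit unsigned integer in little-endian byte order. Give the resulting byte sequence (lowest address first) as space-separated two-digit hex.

B9 3D 03

Split into bytes (most-significant first): 03 3D B9.
Little-endian stores the least-significant byte at the lowest address.
So at ascending addresses the bytes are B9 3D 03.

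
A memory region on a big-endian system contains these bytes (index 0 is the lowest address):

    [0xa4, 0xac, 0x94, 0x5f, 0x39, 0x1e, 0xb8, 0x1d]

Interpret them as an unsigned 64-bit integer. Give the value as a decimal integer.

11866022254915532829

Big-endian stores the most-significant byte at the lowest address.
The bytes are already most-significant first: 0xA4AC945F391EB81D.
0xA4AC945F391EB81D = 11866022254915532829.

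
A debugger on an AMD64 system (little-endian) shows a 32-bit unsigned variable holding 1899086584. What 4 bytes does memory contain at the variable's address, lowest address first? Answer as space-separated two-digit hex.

1899086584 in hexadecimal, padded to 32 bits, is 0x7131C2F8.
Split into bytes (most-significant first): 71 31 C2 F8.
In little-endian order the low byte comes first in memory.
So at ascending addresses the bytes are F8 C2 31 71.

F8 C2 31 71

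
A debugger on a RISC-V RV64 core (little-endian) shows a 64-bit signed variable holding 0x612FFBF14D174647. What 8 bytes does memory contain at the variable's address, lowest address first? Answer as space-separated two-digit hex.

47 46 17 4D F1 FB 2F 61

Split into bytes (most-significant first): 61 2F FB F1 4D 17 46 47.
Little-endian stores the least-significant byte at the lowest address.
So at ascending addresses the bytes are 47 46 17 4D F1 FB 2F 61.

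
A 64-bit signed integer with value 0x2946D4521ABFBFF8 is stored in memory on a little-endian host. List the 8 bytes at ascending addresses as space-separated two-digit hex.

F8 BF BF 1A 52 D4 46 29

Split into bytes (most-significant first): 29 46 D4 52 1A BF BF F8.
Little-endian stores the least-significant byte at the lowest address.
So at ascending addresses the bytes are F8 BF BF 1A 52 D4 46 29.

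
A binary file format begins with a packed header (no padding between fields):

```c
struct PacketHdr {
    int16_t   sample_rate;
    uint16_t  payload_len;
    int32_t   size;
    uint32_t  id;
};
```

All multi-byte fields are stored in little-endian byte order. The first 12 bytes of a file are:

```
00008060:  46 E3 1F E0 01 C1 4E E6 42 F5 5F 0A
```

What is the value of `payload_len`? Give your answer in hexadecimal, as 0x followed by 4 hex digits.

0xE01F

`payload_len` follows `sample_rate` (2 bytes), so it starts at byte offset 2 and occupies 2 bytes.
Bytes at offsets 2..3: 1F E0.
Little-endian: lowest address holds the least-significant byte.
Reassemble most-significant byte first: E0 1F → 0xE01F.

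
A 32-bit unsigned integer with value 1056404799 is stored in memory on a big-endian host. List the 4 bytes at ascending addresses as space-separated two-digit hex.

1056404799 in hexadecimal, padded to 32 bits, is 0x3EF7753F.
Split into bytes (most-significant first): 3E F7 75 3F.
Big-endian stores the most-significant byte at the lowest address.
So the memory order matches the most-significant-first order: 3E F7 75 3F.

3E F7 75 3F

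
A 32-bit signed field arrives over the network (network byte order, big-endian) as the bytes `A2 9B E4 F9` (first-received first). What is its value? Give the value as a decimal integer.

-1566841607

Big-endian: lowest address holds the most-significant byte.
The bytes are already most-significant first: 0xA29BE4F9.
Top bit is set, so as a signed 32-bit value this is 0xA29BE4F9 − 2^32 = -1566841607.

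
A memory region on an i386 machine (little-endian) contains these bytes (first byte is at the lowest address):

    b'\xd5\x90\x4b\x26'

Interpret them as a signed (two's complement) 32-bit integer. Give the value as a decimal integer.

642486485

Little-endian stores the least-significant byte at the lowest address.
Reassemble most-significant byte first: 26 4B 90 D5 → 0x264B90D5.
0x264B90D5 = 642486485.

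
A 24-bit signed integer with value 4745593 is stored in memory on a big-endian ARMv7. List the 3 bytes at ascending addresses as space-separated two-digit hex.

4745593 in hexadecimal, padded to 24 bits, is 0x486979.
Split into bytes (most-significant first): 48 69 79.
In big-endian order the high byte comes first in memory.
So the memory order matches the most-significant-first order: 48 69 79.

48 69 79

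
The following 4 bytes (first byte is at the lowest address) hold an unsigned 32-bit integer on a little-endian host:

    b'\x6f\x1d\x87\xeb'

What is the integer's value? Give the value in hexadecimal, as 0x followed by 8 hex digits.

Little-endian stores the least-significant byte at the lowest address.
Reassemble most-significant byte first: EB 87 1D 6F → 0xEB871D6F.

0xEB871D6F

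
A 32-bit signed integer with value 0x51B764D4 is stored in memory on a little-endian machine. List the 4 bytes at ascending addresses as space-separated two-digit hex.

Split into bytes (most-significant first): 51 B7 64 D4.
Little-endian stores the least-significant byte at the lowest address.
So at ascending addresses the bytes are D4 64 B7 51.

D4 64 B7 51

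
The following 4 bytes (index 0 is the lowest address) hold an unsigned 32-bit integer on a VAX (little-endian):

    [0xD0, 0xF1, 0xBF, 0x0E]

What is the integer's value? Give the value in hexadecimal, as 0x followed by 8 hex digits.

0x0EBFF1D0

Little-endian: lowest address holds the least-significant byte.
Reassemble most-significant byte first: 0E BF F1 D0 → 0x0EBFF1D0.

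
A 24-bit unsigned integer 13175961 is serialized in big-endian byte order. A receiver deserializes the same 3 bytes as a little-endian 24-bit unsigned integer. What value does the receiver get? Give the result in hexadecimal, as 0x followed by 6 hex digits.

0x990CC9

13175961 in 24-bit hexadecimal is 0xC90C99.
Stored big-endian, the bytes at ascending addresses are C9 0C 99.
Read back as little-endian, the first byte is least significant, giving 0x990CC9.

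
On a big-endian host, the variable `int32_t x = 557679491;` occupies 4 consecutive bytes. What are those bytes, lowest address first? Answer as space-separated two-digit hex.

557679491 in hexadecimal, padded to 32 bits, is 0x213D8383.
Split into bytes (most-significant first): 21 3D 83 83.
Big-endian stores the most-significant byte at the lowest address.
So the memory order matches the most-significant-first order: 21 3D 83 83.

21 3D 83 83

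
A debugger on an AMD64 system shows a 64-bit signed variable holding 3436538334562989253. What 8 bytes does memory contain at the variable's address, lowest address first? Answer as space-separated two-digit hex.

3436538334562989253 in hexadecimal, padded to 64 bits, is 0x2FB1096860A3B4C5.
Split into bytes (most-significant first): 2F B1 09 68 60 A3 B4 C5.
Little-endian stores the least-significant byte at the lowest address.
So at ascending addresses the bytes are C5 B4 A3 60 68 09 B1 2F.

C5 B4 A3 60 68 09 B1 2F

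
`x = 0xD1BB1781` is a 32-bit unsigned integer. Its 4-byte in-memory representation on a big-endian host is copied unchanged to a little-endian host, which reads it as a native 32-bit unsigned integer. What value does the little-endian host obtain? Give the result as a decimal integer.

2165816273

Stored big-endian, the bytes at ascending addresses are D1 BB 17 81.
Read back as little-endian, the first byte is least significant, giving 0x8117BBD1.
0x8117BBD1 = 2165816273.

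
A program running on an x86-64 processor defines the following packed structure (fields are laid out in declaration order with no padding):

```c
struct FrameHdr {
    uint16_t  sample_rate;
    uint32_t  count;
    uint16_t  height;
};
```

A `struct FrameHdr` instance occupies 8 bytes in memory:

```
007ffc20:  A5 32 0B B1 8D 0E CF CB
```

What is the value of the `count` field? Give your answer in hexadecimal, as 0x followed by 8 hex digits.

0x0E8DB10B

`count` follows `sample_rate` (2 bytes), so it starts at byte offset 2 and occupies 4 bytes.
Bytes at offsets 2..5: 0B B1 8D 0E.
Little-endian: lowest address holds the least-significant byte.
Reassemble most-significant byte first: 0E 8D B1 0B → 0x0E8DB10B.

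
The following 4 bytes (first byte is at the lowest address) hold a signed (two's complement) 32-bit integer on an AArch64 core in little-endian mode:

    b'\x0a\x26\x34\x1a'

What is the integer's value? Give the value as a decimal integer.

Little-endian stores the least-significant byte at the lowest address.
Reassemble most-significant byte first: 1A 34 26 0A → 0x1A34260A.
0x1A34260A = 439625226.

439625226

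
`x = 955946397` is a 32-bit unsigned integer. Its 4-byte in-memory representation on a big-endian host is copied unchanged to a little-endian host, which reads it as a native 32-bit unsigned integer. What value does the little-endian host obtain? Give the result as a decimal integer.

955946397 in 32-bit hexadecimal is 0x38FA959D.
Stored big-endian, the bytes at ascending addresses are 38 FA 95 9D.
Read back as little-endian, the first byte is least significant, giving 0x9D95FA38.
0x9D95FA38 = 2643851832.

2643851832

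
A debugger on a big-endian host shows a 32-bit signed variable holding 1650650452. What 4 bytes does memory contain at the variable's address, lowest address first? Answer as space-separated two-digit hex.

62 62 ED 54

1650650452 in hexadecimal, padded to 32 bits, is 0x6262ED54.
Split into bytes (most-significant first): 62 62 ED 54.
In big-endian order the high byte comes first in memory.
So the memory order matches the most-significant-first order: 62 62 ED 54.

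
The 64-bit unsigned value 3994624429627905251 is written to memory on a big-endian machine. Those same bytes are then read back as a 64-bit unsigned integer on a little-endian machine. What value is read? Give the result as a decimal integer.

16398750954075287351

3994624429627905251 in 64-bit hexadecimal is 0x376FC1C11B1194E3.
Stored big-endian, the bytes at ascending addresses are 37 6F C1 C1 1B 11 94 E3.
Read back as little-endian, the first byte is least significant, giving 0xE394111BC1C16F37.
0xE394111BC1C16F37 = 16398750954075287351.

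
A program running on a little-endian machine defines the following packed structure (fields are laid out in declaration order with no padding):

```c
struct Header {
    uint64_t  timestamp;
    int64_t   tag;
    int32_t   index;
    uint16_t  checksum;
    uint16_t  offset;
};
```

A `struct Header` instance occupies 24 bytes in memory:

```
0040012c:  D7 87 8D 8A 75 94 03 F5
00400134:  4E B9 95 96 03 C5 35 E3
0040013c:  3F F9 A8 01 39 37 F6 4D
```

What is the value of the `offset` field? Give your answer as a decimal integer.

19958

`offset` follows `timestamp` (8 B), `tag` (8 B), `index` (4 B), `checksum` (2 B), so it starts at offset 8 + 8 + 4 + 2 = 22 and occupies 2 bytes.
Bytes at offsets 22..23: F6 4D.
In little-endian order the low byte comes first in memory.
Reassemble most-significant byte first: 4D F6 → 0x4DF6.
0x4DF6 = 19958.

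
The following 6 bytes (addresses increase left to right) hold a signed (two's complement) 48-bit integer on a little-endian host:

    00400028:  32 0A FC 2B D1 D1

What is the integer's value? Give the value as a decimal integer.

Little-endian stores the least-significant byte at the lowest address.
Reassemble most-significant byte first: D1 D1 2B FC 0A 32 → 0xD1D12BFC0A32.
Top bit is set, so as a signed 48-bit value this is 0xD1D12BFC0A32 − 2^48 = -50778660402638.

-50778660402638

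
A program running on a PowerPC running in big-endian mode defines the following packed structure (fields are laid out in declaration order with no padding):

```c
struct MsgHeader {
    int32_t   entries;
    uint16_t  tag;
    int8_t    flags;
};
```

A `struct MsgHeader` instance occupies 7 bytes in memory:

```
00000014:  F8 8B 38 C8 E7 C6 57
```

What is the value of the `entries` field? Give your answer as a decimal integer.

-125093688

`entries` is the first field, at byte offset 0, occupying 4 bytes.
Bytes at offsets 0..3: F8 8B 38 C8.
Big-endian stores the most-significant byte at the lowest address.
The bytes are already most-significant first: 0xF88B38C8.
Top bit is set, so as a signed 32-bit value this is 0xF88B38C8 − 2^32 = -125093688.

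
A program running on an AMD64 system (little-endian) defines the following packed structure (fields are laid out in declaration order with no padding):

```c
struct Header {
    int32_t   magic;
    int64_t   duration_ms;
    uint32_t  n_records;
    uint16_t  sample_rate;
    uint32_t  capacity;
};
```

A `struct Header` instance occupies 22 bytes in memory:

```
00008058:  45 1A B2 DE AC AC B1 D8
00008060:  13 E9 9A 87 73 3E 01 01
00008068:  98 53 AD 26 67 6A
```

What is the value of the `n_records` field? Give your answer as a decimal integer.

`n_records` follows `magic` (4 B), `duration_ms` (8 B), so it starts at offset 4 + 8 = 12 and occupies 4 bytes.
Bytes at offsets 12..15: 73 3E 01 01.
Little-endian: lowest address holds the least-significant byte.
Reassemble most-significant byte first: 01 01 3E 73 → 0x01013E73.
0x01013E73 = 16858739.

16858739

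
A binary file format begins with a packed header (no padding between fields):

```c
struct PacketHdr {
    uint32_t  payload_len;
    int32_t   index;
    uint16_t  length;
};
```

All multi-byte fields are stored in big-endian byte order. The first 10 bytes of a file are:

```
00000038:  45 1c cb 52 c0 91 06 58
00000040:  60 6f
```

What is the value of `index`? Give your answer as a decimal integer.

-1064237480

`index` follows `payload_len` (4 bytes), so it starts at byte offset 4 and occupies 4 bytes.
Bytes at offsets 4..7: C0 91 06 58.
Big-endian: lowest address holds the most-significant byte.
The bytes are already most-significant first: 0xC0910658.
Top bit is set, so as a signed 32-bit value this is 0xC0910658 − 2^32 = -1064237480.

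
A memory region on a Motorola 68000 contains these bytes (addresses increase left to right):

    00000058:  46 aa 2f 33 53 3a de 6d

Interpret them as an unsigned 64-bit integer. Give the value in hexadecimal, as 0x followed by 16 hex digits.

0x46AA2F33533ADE6D

Big-endian: lowest address holds the most-significant byte.
The bytes are already most-significant first: 0x46AA2F33533ADE6D.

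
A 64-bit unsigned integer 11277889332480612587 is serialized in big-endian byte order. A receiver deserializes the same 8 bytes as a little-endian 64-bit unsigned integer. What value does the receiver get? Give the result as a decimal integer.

16976508283292255132

11277889332480612587 in 64-bit hexadecimal is 0x9C831C9856AC98EB.
Stored big-endian, the bytes at ascending addresses are 9C 83 1C 98 56 AC 98 EB.
Read back as little-endian, the first byte is least significant, giving 0xEB98AC56981C839C.
0xEB98AC56981C839C = 16976508283292255132.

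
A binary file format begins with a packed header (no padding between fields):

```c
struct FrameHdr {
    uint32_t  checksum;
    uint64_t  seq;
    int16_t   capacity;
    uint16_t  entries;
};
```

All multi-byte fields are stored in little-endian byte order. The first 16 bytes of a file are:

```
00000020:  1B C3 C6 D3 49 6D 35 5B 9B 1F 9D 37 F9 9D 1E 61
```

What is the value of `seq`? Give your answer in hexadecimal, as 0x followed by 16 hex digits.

`seq` follows `checksum` (4 bytes), so it starts at byte offset 4 and occupies 8 bytes.
Bytes at offsets 4..11: 49 6D 35 5B 9B 1F 9D 37.
Little-endian: lowest address holds the least-significant byte.
Reassemble most-significant byte first: 37 9D 1F 9B 5B 35 6D 49 → 0x379D1F9B5B356D49.

0x379D1F9B5B356D49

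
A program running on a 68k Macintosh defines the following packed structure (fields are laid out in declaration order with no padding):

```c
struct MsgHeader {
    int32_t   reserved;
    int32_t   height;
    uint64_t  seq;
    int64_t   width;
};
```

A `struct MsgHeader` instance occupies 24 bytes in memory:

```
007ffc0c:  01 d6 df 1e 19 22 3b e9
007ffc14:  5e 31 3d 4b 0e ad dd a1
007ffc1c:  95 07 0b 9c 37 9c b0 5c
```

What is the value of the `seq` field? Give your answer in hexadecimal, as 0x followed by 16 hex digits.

`seq` follows `reserved` (4 B), `height` (4 B), so it starts at offset 4 + 4 = 8 and occupies 8 bytes.
Bytes at offsets 8..15: 5E 31 3D 4B 0E AD DD A1.
Big-endian: lowest address holds the most-significant byte.
The bytes are already most-significant first: 0x5E313D4B0EADDDA1.

0x5E313D4B0EADDDA1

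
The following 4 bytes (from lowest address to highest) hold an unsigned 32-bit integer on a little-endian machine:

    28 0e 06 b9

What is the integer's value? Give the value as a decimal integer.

Little-endian stores the least-significant byte at the lowest address.
Reassemble most-significant byte first: B9 06 0E 28 → 0xB9060E28.
0xB9060E28 = 3104181800.

3104181800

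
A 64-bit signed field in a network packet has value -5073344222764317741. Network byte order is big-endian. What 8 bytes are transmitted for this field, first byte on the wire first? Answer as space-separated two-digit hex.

B9 97 DC 4F 22 DA 43 D3

Two's complement of -5073344222764317741 in 64 bits: 5073344222764317741 = 0x466823B0DD25BC2D; invert → 0xB997DC4F22DA43D2; add 1 → 0xB997DC4F22DA43D3.
Split into bytes (most-significant first): B9 97 DC 4F 22 DA 43 D3.
Big-endian stores the most-significant byte at the lowest address.
So the memory order matches the most-significant-first order: B9 97 DC 4F 22 DA 43 D3.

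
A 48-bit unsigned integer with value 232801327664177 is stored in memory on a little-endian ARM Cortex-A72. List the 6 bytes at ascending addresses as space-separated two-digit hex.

31 4C 70 48 BB D3

232801327664177 in hexadecimal, padded to 48 bits, is 0xD3BB48704C31.
Split into bytes (most-significant first): D3 BB 48 70 4C 31.
Little-endian: lowest address holds the least-significant byte.
So at ascending addresses the bytes are 31 4C 70 48 BB D3.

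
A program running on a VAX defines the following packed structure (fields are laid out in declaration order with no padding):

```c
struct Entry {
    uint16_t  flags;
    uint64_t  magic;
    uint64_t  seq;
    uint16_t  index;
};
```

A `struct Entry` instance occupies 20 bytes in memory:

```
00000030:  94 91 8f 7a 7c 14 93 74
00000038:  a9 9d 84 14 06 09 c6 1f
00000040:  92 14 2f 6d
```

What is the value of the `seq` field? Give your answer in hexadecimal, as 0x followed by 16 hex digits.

`seq` follows `flags` (2 B), `magic` (8 B), so it starts at offset 2 + 8 = 10 and occupies 8 bytes.
Bytes at offsets 10..17: 84 14 06 09 C6 1F 92 14.
In little-endian order the low byte comes first in memory.
Reassemble most-significant byte first: 14 92 1F C6 09 06 14 84 → 0x14921FC609061484.

0x14921FC609061484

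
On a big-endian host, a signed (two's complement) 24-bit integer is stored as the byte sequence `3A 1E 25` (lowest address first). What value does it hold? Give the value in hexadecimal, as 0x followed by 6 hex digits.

Big-endian stores the most-significant byte at the lowest address.
The bytes are already most-significant first: 0x3A1E25.

0x3A1E25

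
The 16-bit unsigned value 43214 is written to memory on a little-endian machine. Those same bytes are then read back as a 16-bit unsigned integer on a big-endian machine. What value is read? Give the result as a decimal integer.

43214 in 16-bit hexadecimal is 0xA8CE.
Stored little-endian, the bytes at ascending addresses are CE A8.
Read back as big-endian, the last byte is least significant, giving 0xCEA8.
0xCEA8 = 52904.

52904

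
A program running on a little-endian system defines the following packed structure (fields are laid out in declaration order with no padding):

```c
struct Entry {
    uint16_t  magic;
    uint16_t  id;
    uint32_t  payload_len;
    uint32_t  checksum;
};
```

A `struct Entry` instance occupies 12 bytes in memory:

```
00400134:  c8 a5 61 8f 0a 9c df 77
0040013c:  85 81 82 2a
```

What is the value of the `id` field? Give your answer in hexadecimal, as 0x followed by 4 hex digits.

`id` follows `magic` (2 bytes), so it starts at byte offset 2 and occupies 2 bytes.
Bytes at offsets 2..3: 61 8F.
Little-endian stores the least-significant byte at the lowest address.
Reassemble most-significant byte first: 8F 61 → 0x8F61.

0x8F61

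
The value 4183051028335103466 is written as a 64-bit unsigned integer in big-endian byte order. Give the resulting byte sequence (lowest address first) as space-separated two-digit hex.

4183051028335103466 in hexadecimal, padded to 64 bits, is 0x3A0D2EBF5D3F0DEA.
Split into bytes (most-significant first): 3A 0D 2E BF 5D 3F 0D EA.
In big-endian order the high byte comes first in memory.
So the memory order matches the most-significant-first order: 3A 0D 2E BF 5D 3F 0D EA.

3A 0D 2E BF 5D 3F 0D EA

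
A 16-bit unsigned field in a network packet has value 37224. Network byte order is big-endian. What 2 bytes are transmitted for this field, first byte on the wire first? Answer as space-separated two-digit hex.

91 68

37224 in hexadecimal, padded to 16 bits, is 0x9168.
Split into bytes (most-significant first): 91 68.
In big-endian order the high byte comes first in memory.
So the memory order matches the most-significant-first order: 91 68.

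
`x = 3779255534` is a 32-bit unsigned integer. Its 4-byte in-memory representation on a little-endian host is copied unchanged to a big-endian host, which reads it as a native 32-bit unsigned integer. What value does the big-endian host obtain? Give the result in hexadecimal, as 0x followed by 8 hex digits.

0xEEDC42E1

3779255534 in 32-bit hexadecimal is 0xE142DCEE.
Stored little-endian, the bytes at ascending addresses are EE DC 42 E1.
Read back as big-endian, the last byte is least significant, giving 0xEEDC42E1.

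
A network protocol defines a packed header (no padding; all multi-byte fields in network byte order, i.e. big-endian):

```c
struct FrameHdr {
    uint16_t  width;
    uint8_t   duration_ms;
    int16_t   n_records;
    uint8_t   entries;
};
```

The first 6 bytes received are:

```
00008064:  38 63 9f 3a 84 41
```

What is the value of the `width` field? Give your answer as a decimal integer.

`width` is the first field, at byte offset 0, occupying 2 bytes.
Bytes at offsets 0..1: 38 63.
Big-endian stores the most-significant byte at the lowest address.
The bytes are already most-significant first: 0x3863.
0x3863 = 14435.

14435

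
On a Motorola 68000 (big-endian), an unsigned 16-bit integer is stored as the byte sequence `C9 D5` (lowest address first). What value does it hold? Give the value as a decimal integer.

Big-endian stores the most-significant byte at the lowest address.
The bytes are already most-significant first: 0xC9D5.
0xC9D5 = 51669.

51669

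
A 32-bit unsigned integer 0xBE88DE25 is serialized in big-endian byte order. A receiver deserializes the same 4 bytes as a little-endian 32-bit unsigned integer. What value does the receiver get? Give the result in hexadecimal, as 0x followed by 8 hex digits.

Stored big-endian, the bytes at ascending addresses are BE 88 DE 25.
Read back as little-endian, the first byte is least significant, giving 0x25DE88BE.

0x25DE88BE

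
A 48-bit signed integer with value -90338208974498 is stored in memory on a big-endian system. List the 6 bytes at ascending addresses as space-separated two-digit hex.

Two's complement of -90338208974498 in 48 bits: 90338208974498 = 0x522980DB06A2; invert → 0xADD67F24F95D; add 1 → 0xADD67F24F95E.
Split into bytes (most-significant first): AD D6 7F 24 F9 5E.
In big-endian order the high byte comes first in memory.
So the memory order matches the most-significant-first order: AD D6 7F 24 F9 5E.

AD D6 7F 24 F9 5E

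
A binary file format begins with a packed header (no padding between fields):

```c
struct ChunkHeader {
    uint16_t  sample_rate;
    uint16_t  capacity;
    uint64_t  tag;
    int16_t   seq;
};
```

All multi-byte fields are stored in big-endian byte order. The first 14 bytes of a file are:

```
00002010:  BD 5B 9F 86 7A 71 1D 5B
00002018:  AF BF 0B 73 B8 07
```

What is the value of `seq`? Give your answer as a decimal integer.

-18425

`seq` follows `sample_rate` (2 B), `capacity` (2 B), `tag` (8 B), so it starts at offset 2 + 2 + 8 = 12 and occupies 2 bytes.
Bytes at offsets 12..13: B8 07.
Big-endian stores the most-significant byte at the lowest address.
The bytes are already most-significant first: 0xB807.
Top bit is set, so as a signed 16-bit value this is 0xB807 − 2^16 = -18425.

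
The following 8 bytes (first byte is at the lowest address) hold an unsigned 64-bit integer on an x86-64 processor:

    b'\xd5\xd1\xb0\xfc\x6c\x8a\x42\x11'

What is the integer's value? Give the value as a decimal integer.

In little-endian order the low byte comes first in memory.
Reassemble most-significant byte first: 11 42 8A 6C FC B0 D1 D5 → 0x11428A6CFCB0D1D5.
0x11428A6CFCB0D1D5 = 1243708647808225749.

1243708647808225749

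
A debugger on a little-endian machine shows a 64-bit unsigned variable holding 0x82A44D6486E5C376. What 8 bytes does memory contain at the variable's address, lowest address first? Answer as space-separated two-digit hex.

76 C3 E5 86 64 4D A4 82

Split into bytes (most-significant first): 82 A4 4D 64 86 E5 C3 76.
Little-endian: lowest address holds the least-significant byte.
So at ascending addresses the bytes are 76 C3 E5 86 64 4D A4 82.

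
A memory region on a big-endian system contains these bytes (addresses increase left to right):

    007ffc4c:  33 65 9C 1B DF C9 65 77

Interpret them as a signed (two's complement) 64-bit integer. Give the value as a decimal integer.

3703537912114668919

Big-endian stores the most-significant byte at the lowest address.
The bytes are already most-significant first: 0x33659C1BDFC96577.
0x33659C1BDFC96577 = 3703537912114668919.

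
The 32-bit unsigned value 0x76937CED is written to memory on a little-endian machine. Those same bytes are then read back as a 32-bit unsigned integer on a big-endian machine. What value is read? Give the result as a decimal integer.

3984364406

Stored little-endian, the bytes at ascending addresses are ED 7C 93 76.
Read back as big-endian, the last byte is least significant, giving 0xED7C9376.
0xED7C9376 = 3984364406.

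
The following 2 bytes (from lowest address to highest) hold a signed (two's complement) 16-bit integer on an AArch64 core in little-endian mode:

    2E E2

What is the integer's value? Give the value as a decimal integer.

Little-endian stores the least-significant byte at the lowest address.
Reassemble most-significant byte first: E2 2E → 0xE22E.
Top bit is set, so as a signed 16-bit value this is 0xE22E − 2^16 = -7634.

-7634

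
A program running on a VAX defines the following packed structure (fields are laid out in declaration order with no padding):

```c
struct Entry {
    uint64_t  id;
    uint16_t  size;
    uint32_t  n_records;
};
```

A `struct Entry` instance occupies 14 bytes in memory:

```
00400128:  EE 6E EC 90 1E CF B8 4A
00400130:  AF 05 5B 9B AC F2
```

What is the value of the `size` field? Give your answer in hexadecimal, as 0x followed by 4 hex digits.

0x05AF

`size` follows `id` (8 bytes), so it starts at byte offset 8 and occupies 2 bytes.
Bytes at offsets 8..9: AF 05.
Little-endian: lowest address holds the least-significant byte.
Reassemble most-significant byte first: 05 AF → 0x05AF.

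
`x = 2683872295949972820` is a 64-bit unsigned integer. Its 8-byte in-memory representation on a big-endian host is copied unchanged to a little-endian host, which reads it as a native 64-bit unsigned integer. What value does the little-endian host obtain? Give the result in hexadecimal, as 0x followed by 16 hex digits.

0x54359C26A2073F25

2683872295949972820 in 64-bit hexadecimal is 0x253F07A2269C3554.
Stored big-endian, the bytes at ascending addresses are 25 3F 07 A2 26 9C 35 54.
Read back as little-endian, the first byte is least significant, giving 0x54359C26A2073F25.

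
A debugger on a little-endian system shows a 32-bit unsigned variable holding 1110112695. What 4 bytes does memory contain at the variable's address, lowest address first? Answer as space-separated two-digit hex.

1110112695 in hexadecimal, padded to 32 bits, is 0x422AF9B7.
Split into bytes (most-significant first): 42 2A F9 B7.
Little-endian stores the least-significant byte at the lowest address.
So at ascending addresses the bytes are B7 F9 2A 42.

B7 F9 2A 42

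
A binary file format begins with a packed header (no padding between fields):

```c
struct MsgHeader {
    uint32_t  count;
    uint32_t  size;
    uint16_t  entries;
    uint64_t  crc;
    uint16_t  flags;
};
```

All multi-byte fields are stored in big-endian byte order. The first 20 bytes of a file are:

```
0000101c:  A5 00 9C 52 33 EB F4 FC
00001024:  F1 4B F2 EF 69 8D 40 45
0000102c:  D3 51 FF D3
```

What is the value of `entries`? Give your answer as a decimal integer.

`entries` follows `count` (4 B), `size` (4 B), so it starts at offset 4 + 4 = 8 and occupies 2 bytes.
Bytes at offsets 8..9: F1 4B.
Big-endian stores the most-significant byte at the lowest address.
The bytes are already most-significant first: 0xF14B.
0xF14B = 61771.

61771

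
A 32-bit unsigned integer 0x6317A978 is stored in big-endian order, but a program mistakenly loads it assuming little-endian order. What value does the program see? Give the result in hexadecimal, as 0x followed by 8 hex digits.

0x78A91763

Stored big-endian, the bytes at ascending addresses are 63 17 A9 78.
Read back as little-endian, the first byte is least significant, giving 0x78A91763.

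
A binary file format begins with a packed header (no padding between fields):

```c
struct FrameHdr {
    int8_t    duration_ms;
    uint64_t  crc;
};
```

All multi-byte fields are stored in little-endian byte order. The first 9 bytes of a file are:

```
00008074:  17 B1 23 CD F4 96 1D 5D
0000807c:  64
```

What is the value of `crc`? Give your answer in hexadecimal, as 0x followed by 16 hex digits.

0x645D1D96F4CD23B1

`crc` follows `duration_ms` (1 byte), so it starts at byte offset 1 and occupies 8 bytes.
Bytes at offsets 1..8: B1 23 CD F4 96 1D 5D 64.
Little-endian: lowest address holds the least-significant byte.
Reassemble most-significant byte first: 64 5D 1D 96 F4 CD 23 B1 → 0x645D1D96F4CD23B1.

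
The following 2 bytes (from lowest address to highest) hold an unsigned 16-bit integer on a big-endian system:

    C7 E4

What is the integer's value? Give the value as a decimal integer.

In big-endian order the high byte comes first in memory.
The bytes are already most-significant first: 0xC7E4.
0xC7E4 = 51172.

51172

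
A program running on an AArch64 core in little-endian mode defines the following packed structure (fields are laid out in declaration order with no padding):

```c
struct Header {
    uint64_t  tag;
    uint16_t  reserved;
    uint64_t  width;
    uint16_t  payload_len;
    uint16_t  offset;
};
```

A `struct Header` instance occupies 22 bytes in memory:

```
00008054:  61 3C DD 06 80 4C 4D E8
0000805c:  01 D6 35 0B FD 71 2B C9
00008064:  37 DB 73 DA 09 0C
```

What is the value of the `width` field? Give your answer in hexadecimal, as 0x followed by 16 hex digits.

`width` follows `tag` (8 B), `reserved` (2 B), so it starts at offset 8 + 2 = 10 and occupies 8 bytes.
Bytes at offsets 10..17: 35 0B FD 71 2B C9 37 DB.
Little-endian: lowest address holds the least-significant byte.
Reassemble most-significant byte first: DB 37 C9 2B 71 FD 0B 35 → 0xDB37C92B71FD0B35.

0xDB37C92B71FD0B35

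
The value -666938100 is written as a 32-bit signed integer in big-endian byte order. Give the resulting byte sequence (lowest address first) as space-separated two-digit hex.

D8 3F 55 0C

Two's complement of -666938100 in 32 bits: 666938100 = 0x27C0AAF4; invert → 0xD83F550B; add 1 → 0xD83F550C.
Split into bytes (most-significant first): D8 3F 55 0C.
In big-endian order the high byte comes first in memory.
So the memory order matches the most-significant-first order: D8 3F 55 0C.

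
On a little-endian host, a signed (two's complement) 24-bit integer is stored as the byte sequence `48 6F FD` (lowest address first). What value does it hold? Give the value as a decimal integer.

Little-endian: lowest address holds the least-significant byte.
Reassemble most-significant byte first: FD 6F 48 → 0xFD6F48.
Top bit is set, so as a signed 24-bit value this is 0xFD6F48 − 2^24 = -168120.

-168120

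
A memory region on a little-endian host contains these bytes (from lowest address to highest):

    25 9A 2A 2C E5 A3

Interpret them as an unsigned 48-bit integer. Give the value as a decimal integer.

Little-endian stores the least-significant byte at the lowest address.
Reassemble most-significant byte first: A3 E5 2C 2A 9A 25 → 0xA3E52C2A9A25.
0xA3E52C2A9A25 = 180204683827749.

180204683827749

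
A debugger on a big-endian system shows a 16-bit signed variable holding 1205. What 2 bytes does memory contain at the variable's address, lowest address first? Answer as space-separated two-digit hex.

1205 in hexadecimal, padded to 16 bits, is 0x04B5.
Split into bytes (most-significant first): 04 B5.
In big-endian order the high byte comes first in memory.
So the memory order matches the most-significant-first order: 04 B5.

04 B5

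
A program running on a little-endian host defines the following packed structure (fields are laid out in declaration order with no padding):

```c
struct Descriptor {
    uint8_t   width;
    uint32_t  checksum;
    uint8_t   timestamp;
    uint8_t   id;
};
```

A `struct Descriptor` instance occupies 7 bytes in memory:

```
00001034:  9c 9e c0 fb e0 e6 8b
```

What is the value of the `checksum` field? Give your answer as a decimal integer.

3774595230

`checksum` follows `width` (1 byte), so it starts at byte offset 1 and occupies 4 bytes.
Bytes at offsets 1..4: 9E C0 FB E0.
Little-endian: lowest address holds the least-significant byte.
Reassemble most-significant byte first: E0 FB C0 9E → 0xE0FBC09E.
0xE0FBC09E = 3774595230.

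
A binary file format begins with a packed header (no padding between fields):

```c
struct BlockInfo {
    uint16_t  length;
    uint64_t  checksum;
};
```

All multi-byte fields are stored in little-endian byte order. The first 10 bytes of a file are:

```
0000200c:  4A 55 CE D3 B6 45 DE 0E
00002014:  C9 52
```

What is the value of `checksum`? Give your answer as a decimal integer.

`checksum` follows `length` (2 bytes), so it starts at byte offset 2 and occupies 8 bytes.
Bytes at offsets 2..9: CE D3 B6 45 DE 0E C9 52.
Little-endian stores the least-significant byte at the lowest address.
Reassemble most-significant byte first: 52 C9 0E DE 45 B6 D3 CE → 0x52C90EDE45B6D3CE.
0x52C90EDE45B6D3CE = 5965315529244070862.

5965315529244070862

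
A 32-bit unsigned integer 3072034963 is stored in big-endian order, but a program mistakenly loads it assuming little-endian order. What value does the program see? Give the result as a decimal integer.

2475170743

3072034963 in 32-bit hexadecimal is 0xB71B8893.
Stored big-endian, the bytes at ascending addresses are B7 1B 88 93.
Read back as little-endian, the first byte is least significant, giving 0x93881BB7.
0x93881BB7 = 2475170743.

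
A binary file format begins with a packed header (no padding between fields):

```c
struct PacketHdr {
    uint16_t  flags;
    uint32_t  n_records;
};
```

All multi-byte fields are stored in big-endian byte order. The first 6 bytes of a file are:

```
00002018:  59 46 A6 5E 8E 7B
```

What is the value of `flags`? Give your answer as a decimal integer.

22854

`flags` is the first field, at byte offset 0, occupying 2 bytes.
Bytes at offsets 0..1: 59 46.
Big-endian stores the most-significant byte at the lowest address.
The bytes are already most-significant first: 0x5946.
0x5946 = 22854.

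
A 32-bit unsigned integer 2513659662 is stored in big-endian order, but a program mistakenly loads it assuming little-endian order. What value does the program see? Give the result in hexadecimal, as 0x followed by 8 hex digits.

0x0E67D395

2513659662 in 32-bit hexadecimal is 0x95D3670E.
Stored big-endian, the bytes at ascending addresses are 95 D3 67 0E.
Read back as little-endian, the first byte is least significant, giving 0x0E67D395.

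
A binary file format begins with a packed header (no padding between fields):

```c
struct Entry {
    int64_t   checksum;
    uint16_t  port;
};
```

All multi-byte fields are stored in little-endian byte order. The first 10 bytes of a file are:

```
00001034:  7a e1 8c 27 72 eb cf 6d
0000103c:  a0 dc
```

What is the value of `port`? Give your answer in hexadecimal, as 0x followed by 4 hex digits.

`port` follows `checksum` (8 bytes), so it starts at byte offset 8 and occupies 2 bytes.
Bytes at offsets 8..9: A0 DC.
In little-endian order the low byte comes first in memory.
Reassemble most-significant byte first: DC A0 → 0xDCA0.

0xDCA0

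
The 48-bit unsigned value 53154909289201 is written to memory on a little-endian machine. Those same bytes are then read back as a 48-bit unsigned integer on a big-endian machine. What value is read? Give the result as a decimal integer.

53154909289201 in 48-bit hexadecimal is 0x3058177C7AF1.
Stored little-endian, the bytes at ascending addresses are F1 7A 7C 17 58 30.
Read back as big-endian, the last byte is least significant, giving 0xF17A7C175830.
0xF17A7C175830 = 265508370208816.

265508370208816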